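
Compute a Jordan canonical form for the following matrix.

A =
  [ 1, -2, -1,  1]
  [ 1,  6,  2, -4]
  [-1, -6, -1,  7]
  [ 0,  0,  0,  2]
J_3(2) ⊕ J_1(2)

The characteristic polynomial is
  det(x·I − A) = x^4 - 8*x^3 + 24*x^2 - 32*x + 16 = (x - 2)^4

Eigenvalues and multiplicities (the geometric multiplicity of λ is n − rank(A − λI), which equals the number of Jordan blocks for λ):
  λ = 2: algebraic multiplicity = 4, geometric multiplicity = 2

Determining the block sizes for each eigenvalue:
  λ = 2: with am = 4 and gm = 2, the partition is not yet determined (e.g. several partitions of 4 into 2 parts exist). Let N = A − (2)·I. Computing rank(N^1) = 2, rank(N^2) = 1, rank(N^3) = 0; the number of blocks of size ≥ j is rank(N^{j−1}) − rank(N^j), giving [2, 1, 1]. So we have 1 block(s) of size 3, 1 block(s) of size 1 → block sizes [3, 1]

Assembling the blocks gives a Jordan form
J =
  [2, 1, 0, 0]
  [0, 2, 1, 0]
  [0, 0, 2, 0]
  [0, 0, 0, 2]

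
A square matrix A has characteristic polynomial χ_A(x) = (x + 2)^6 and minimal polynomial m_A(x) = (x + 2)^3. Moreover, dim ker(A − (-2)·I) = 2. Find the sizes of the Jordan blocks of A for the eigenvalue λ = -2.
Block sizes for λ = -2: [3, 3]

Step 1 — from the characteristic polynomial, algebraic multiplicity of λ = -2 is 6. From dim ker(A − (-2)·I) = 2, there are exactly 2 Jordan blocks for λ = -2.
Step 2 — from the minimal polynomial, the factor (x + 2)^3 tells us the largest block for λ = -2 has size 3.
Step 3 — with total size 6, 2 blocks, and largest block 3, the block sizes (in nonincreasing order) are [3, 3].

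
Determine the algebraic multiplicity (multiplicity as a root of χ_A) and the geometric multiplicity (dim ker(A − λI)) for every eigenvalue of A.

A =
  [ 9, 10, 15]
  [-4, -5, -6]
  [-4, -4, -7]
λ = -1: alg = 3, geom = 2

Step 1 — factor the characteristic polynomial to read off the algebraic multiplicities:
  χ_A(x) = (x + 1)^3

Step 2 — compute geometric multiplicities via the rank-nullity identity g(λ) = n − rank(A − λI):
  rank(A − (-1)·I) = 1, so dim ker(A − (-1)·I) = n − 1 = 2

Summary:
  λ = -1: algebraic multiplicity = 3, geometric multiplicity = 2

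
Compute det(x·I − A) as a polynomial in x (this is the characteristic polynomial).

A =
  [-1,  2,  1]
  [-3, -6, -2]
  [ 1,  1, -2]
x^3 + 9*x^2 + 27*x + 27

Expanding det(x·I − A) (e.g. by cofactor expansion or by noting that A is similar to its Jordan form J, which has the same characteristic polynomial as A) gives
  χ_A(x) = x^3 + 9*x^2 + 27*x + 27
which factors as (x + 3)^3. The eigenvalues (with algebraic multiplicities) are λ = -3 with multiplicity 3.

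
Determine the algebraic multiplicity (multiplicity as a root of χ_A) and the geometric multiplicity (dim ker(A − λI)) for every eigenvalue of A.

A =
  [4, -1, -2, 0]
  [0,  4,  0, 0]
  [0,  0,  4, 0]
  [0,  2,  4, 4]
λ = 4: alg = 4, geom = 3

Step 1 — factor the characteristic polynomial to read off the algebraic multiplicities:
  χ_A(x) = (x - 4)^4

Step 2 — compute geometric multiplicities via the rank-nullity identity g(λ) = n − rank(A − λI):
  rank(A − (4)·I) = 1, so dim ker(A − (4)·I) = n − 1 = 3

Summary:
  λ = 4: algebraic multiplicity = 4, geometric multiplicity = 3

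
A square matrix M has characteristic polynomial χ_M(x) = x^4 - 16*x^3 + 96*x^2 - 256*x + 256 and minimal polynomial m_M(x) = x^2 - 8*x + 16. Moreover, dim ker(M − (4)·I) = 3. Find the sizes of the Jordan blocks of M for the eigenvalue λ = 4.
Block sizes for λ = 4: [2, 1, 1]

Step 1 — from the characteristic polynomial, algebraic multiplicity of λ = 4 is 4. From dim ker(M − (4)·I) = 3, there are exactly 3 Jordan blocks for λ = 4.
Step 2 — from the minimal polynomial, the factor (x − 4)^2 tells us the largest block for λ = 4 has size 2.
Step 3 — with total size 4, 3 blocks, and largest block 2, the block sizes (in nonincreasing order) are [2, 1, 1].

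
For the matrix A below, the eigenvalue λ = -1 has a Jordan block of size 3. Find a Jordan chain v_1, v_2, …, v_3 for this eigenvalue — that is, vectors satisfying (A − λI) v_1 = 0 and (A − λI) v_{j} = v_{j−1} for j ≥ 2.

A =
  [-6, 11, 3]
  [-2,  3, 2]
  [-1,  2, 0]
A Jordan chain for λ = -1 of length 3:
v_1 = (-5, -2, -1)ᵀ
v_2 = (11, 4, 2)ᵀ
v_3 = (0, 1, 0)ᵀ

Let N = A − (-1)·I. We want v_3 with N^3 v_3 = 0 but N^2 v_3 ≠ 0; then v_{j-1} := N · v_j for j = 3, …, 2.

Pick v_3 = (0, 1, 0)ᵀ.
Then v_2 = N · v_3 = (11, 4, 2)ᵀ.
Then v_1 = N · v_2 = (-5, -2, -1)ᵀ.

Sanity check: (A − (-1)·I) v_1 = (0, 0, 0)ᵀ = 0. ✓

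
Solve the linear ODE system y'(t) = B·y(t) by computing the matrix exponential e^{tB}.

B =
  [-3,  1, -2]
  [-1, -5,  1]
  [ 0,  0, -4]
e^{tB} =
  [t*exp(-4*t) + exp(-4*t), t*exp(-4*t), -t^2*exp(-4*t)/2 - 2*t*exp(-4*t)]
  [-t*exp(-4*t), -t*exp(-4*t) + exp(-4*t), t^2*exp(-4*t)/2 + t*exp(-4*t)]
  [0, 0, exp(-4*t)]

Strategy: write B = P · J · P⁻¹ where J is a Jordan canonical form, so e^{tB} = P · e^{tJ} · P⁻¹, and e^{tJ} can be computed block-by-block.

B has Jordan form
J =
  [-4,  1,  0]
  [ 0, -4,  1]
  [ 0,  0, -4]
(up to reordering of blocks).

Per-block formulas:
  For a 3×3 Jordan block J_3(-4): exp(t · J_3(-4)) = e^(-4t)·(I + t·N + (t^2/2)·N^2), where N is the 3×3 nilpotent shift.

After assembling e^{tJ} and conjugating by P, we get:

e^{tB} =
  [t*exp(-4*t) + exp(-4*t), t*exp(-4*t), -t^2*exp(-4*t)/2 - 2*t*exp(-4*t)]
  [-t*exp(-4*t), -t*exp(-4*t) + exp(-4*t), t^2*exp(-4*t)/2 + t*exp(-4*t)]
  [0, 0, exp(-4*t)]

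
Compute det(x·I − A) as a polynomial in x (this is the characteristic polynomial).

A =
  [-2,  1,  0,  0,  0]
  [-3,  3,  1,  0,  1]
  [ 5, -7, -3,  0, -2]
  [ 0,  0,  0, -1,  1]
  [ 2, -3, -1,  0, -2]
x^5 + 5*x^4 + 10*x^3 + 10*x^2 + 5*x + 1

Expanding det(x·I − A) (e.g. by cofactor expansion or by noting that A is similar to its Jordan form J, which has the same characteristic polynomial as A) gives
  χ_A(x) = x^5 + 5*x^4 + 10*x^3 + 10*x^2 + 5*x + 1
which factors as (x + 1)^5. The eigenvalues (with algebraic multiplicities) are λ = -1 with multiplicity 5.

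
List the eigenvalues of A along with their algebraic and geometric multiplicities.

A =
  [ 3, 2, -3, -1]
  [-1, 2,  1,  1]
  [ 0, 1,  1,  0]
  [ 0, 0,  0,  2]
λ = 2: alg = 4, geom = 2

Step 1 — factor the characteristic polynomial to read off the algebraic multiplicities:
  χ_A(x) = (x - 2)^4

Step 2 — compute geometric multiplicities via the rank-nullity identity g(λ) = n − rank(A − λI):
  rank(A − (2)·I) = 2, so dim ker(A − (2)·I) = n − 2 = 2

Summary:
  λ = 2: algebraic multiplicity = 4, geometric multiplicity = 2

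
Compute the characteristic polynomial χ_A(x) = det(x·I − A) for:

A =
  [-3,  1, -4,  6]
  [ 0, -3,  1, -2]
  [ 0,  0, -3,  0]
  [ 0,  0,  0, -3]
x^4 + 12*x^3 + 54*x^2 + 108*x + 81

Expanding det(x·I − A) (e.g. by cofactor expansion or by noting that A is similar to its Jordan form J, which has the same characteristic polynomial as A) gives
  χ_A(x) = x^4 + 12*x^3 + 54*x^2 + 108*x + 81
which factors as (x + 3)^4. The eigenvalues (with algebraic multiplicities) are λ = -3 with multiplicity 4.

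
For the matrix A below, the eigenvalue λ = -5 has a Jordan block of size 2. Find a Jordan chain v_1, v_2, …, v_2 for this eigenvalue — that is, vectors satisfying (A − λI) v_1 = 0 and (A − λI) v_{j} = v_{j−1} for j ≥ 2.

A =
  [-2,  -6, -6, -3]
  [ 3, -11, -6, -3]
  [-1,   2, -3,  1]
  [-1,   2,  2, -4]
A Jordan chain for λ = -5 of length 2:
v_1 = (3, 3, -1, -1)ᵀ
v_2 = (1, 0, 0, 0)ᵀ

Let N = A − (-5)·I. We want v_2 with N^2 v_2 = 0 but N^1 v_2 ≠ 0; then v_{j-1} := N · v_j for j = 2, …, 2.

Pick v_2 = (1, 0, 0, 0)ᵀ.
Then v_1 = N · v_2 = (3, 3, -1, -1)ᵀ.

Sanity check: (A − (-5)·I) v_1 = (0, 0, 0, 0)ᵀ = 0. ✓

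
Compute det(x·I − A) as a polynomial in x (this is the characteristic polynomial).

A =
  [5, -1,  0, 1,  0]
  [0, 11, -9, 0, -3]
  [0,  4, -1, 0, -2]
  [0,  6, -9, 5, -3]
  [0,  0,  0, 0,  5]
x^5 - 25*x^4 + 250*x^3 - 1250*x^2 + 3125*x - 3125

Expanding det(x·I − A) (e.g. by cofactor expansion or by noting that A is similar to its Jordan form J, which has the same characteristic polynomial as A) gives
  χ_A(x) = x^5 - 25*x^4 + 250*x^3 - 1250*x^2 + 3125*x - 3125
which factors as (x - 5)^5. The eigenvalues (with algebraic multiplicities) are λ = 5 with multiplicity 5.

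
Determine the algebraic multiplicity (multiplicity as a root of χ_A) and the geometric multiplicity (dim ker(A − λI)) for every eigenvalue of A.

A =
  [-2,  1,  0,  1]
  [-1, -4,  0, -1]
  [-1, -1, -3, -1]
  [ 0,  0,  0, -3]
λ = -3: alg = 4, geom = 3

Step 1 — factor the characteristic polynomial to read off the algebraic multiplicities:
  χ_A(x) = (x + 3)^4

Step 2 — compute geometric multiplicities via the rank-nullity identity g(λ) = n − rank(A − λI):
  rank(A − (-3)·I) = 1, so dim ker(A − (-3)·I) = n − 1 = 3

Summary:
  λ = -3: algebraic multiplicity = 4, geometric multiplicity = 3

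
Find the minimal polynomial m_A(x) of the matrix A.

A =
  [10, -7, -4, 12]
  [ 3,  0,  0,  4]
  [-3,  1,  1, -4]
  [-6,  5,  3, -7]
x^2 - 2*x + 1

The characteristic polynomial is χ_A(x) = (x - 1)^4, so the eigenvalues are known. The minimal polynomial is
  m_A(x) = Π_λ (x − λ)^{k_λ}
where k_λ is the size of the *largest* Jordan block for λ (equivalently, the smallest k with (A − λI)^k v = 0 for every generalised eigenvector v of λ).

  λ = 1: largest Jordan block has size 2, contributing (x − 1)^2

So m_A(x) = (x - 1)^2 = x^2 - 2*x + 1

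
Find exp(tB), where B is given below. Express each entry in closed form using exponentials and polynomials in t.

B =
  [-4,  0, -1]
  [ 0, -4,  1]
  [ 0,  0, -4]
e^{tB} =
  [exp(-4*t), 0, -t*exp(-4*t)]
  [0, exp(-4*t), t*exp(-4*t)]
  [0, 0, exp(-4*t)]

Strategy: write B = P · J · P⁻¹ where J is a Jordan canonical form, so e^{tB} = P · e^{tJ} · P⁻¹, and e^{tJ} can be computed block-by-block.

B has Jordan form
J =
  [-4,  1,  0]
  [ 0, -4,  0]
  [ 0,  0, -4]
(up to reordering of blocks).

Per-block formulas:
  For a 2×2 Jordan block J_2(-4): exp(t · J_2(-4)) = e^(-4t)·(I + t·N), where N is the 2×2 nilpotent shift.
  For a 1×1 block at λ = -4: exp(t · [-4]) = [e^(-4t)].

After assembling e^{tJ} and conjugating by P, we get:

e^{tB} =
  [exp(-4*t), 0, -t*exp(-4*t)]
  [0, exp(-4*t), t*exp(-4*t)]
  [0, 0, exp(-4*t)]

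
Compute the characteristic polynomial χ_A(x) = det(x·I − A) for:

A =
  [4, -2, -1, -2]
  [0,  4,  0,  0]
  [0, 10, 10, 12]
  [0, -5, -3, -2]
x^4 - 16*x^3 + 96*x^2 - 256*x + 256

Expanding det(x·I − A) (e.g. by cofactor expansion or by noting that A is similar to its Jordan form J, which has the same characteristic polynomial as A) gives
  χ_A(x) = x^4 - 16*x^3 + 96*x^2 - 256*x + 256
which factors as (x - 4)^4. The eigenvalues (with algebraic multiplicities) are λ = 4 with multiplicity 4.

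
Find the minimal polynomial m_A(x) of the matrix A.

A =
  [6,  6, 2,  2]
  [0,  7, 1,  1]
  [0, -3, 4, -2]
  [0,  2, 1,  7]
x^3 - 18*x^2 + 108*x - 216

The characteristic polynomial is χ_A(x) = (x - 6)^4, so the eigenvalues are known. The minimal polynomial is
  m_A(x) = Π_λ (x − λ)^{k_λ}
where k_λ is the size of the *largest* Jordan block for λ (equivalently, the smallest k with (A − λI)^k v = 0 for every generalised eigenvector v of λ).

  λ = 6: largest Jordan block has size 3, contributing (x − 6)^3

So m_A(x) = (x - 6)^3 = x^3 - 18*x^2 + 108*x - 216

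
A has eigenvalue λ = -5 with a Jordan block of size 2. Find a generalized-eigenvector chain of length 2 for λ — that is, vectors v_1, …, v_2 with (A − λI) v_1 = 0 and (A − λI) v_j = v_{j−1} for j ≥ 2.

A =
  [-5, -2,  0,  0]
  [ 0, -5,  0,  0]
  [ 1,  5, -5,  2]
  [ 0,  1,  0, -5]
A Jordan chain for λ = -5 of length 2:
v_1 = (0, 0, 1, 0)ᵀ
v_2 = (1, 0, 0, 0)ᵀ

Let N = A − (-5)·I. We want v_2 with N^2 v_2 = 0 but N^1 v_2 ≠ 0; then v_{j-1} := N · v_j for j = 2, …, 2.

Pick v_2 = (1, 0, 0, 0)ᵀ.
Then v_1 = N · v_2 = (0, 0, 1, 0)ᵀ.

Sanity check: (A − (-5)·I) v_1 = (0, 0, 0, 0)ᵀ = 0. ✓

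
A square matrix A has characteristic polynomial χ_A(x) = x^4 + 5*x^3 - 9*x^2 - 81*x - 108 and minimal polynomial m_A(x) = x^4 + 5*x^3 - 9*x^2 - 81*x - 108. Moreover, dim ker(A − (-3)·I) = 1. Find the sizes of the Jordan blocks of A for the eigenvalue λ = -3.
Block sizes for λ = -3: [3]

Step 1 — from the characteristic polynomial, algebraic multiplicity of λ = -3 is 3. From dim ker(A − (-3)·I) = 1, there are exactly 1 Jordan blocks for λ = -3.
Step 2 — from the minimal polynomial, the factor (x + 3)^3 tells us the largest block for λ = -3 has size 3.
Step 3 — with total size 3, 1 blocks, and largest block 3, the block sizes (in nonincreasing order) are [3].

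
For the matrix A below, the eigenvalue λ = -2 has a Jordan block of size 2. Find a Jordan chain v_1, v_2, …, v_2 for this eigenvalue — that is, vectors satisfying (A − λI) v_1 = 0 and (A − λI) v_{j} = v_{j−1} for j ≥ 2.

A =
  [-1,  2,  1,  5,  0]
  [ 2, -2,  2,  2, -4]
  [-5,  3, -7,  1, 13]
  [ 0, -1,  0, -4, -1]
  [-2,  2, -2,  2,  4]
A Jordan chain for λ = -2 of length 2:
v_1 = (1, 2, -5, 0, -2)ᵀ
v_2 = (1, 0, 0, 0, 0)ᵀ

Let N = A − (-2)·I. We want v_2 with N^2 v_2 = 0 but N^1 v_2 ≠ 0; then v_{j-1} := N · v_j for j = 2, …, 2.

Pick v_2 = (1, 0, 0, 0, 0)ᵀ.
Then v_1 = N · v_2 = (1, 2, -5, 0, -2)ᵀ.

Sanity check: (A − (-2)·I) v_1 = (0, 0, 0, 0, 0)ᵀ = 0. ✓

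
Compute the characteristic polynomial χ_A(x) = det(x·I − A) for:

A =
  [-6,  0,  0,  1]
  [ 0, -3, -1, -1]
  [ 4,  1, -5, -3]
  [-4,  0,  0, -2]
x^4 + 16*x^3 + 96*x^2 + 256*x + 256

Expanding det(x·I − A) (e.g. by cofactor expansion or by noting that A is similar to its Jordan form J, which has the same characteristic polynomial as A) gives
  χ_A(x) = x^4 + 16*x^3 + 96*x^2 + 256*x + 256
which factors as (x + 4)^4. The eigenvalues (with algebraic multiplicities) are λ = -4 with multiplicity 4.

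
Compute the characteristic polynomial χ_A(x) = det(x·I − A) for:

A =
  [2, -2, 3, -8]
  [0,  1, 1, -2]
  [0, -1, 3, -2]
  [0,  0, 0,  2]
x^4 - 8*x^3 + 24*x^2 - 32*x + 16

Expanding det(x·I − A) (e.g. by cofactor expansion or by noting that A is similar to its Jordan form J, which has the same characteristic polynomial as A) gives
  χ_A(x) = x^4 - 8*x^3 + 24*x^2 - 32*x + 16
which factors as (x - 2)^4. The eigenvalues (with algebraic multiplicities) are λ = 2 with multiplicity 4.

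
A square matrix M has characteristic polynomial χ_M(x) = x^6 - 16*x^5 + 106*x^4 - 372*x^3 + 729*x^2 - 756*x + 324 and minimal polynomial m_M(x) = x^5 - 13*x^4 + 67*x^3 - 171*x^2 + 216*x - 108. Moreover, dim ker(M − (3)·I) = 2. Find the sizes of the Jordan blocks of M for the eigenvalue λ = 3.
Block sizes for λ = 3: [3, 1]

Step 1 — from the characteristic polynomial, algebraic multiplicity of λ = 3 is 4. From dim ker(M − (3)·I) = 2, there are exactly 2 Jordan blocks for λ = 3.
Step 2 — from the minimal polynomial, the factor (x − 3)^3 tells us the largest block for λ = 3 has size 3.
Step 3 — with total size 4, 2 blocks, and largest block 3, the block sizes (in nonincreasing order) are [3, 1].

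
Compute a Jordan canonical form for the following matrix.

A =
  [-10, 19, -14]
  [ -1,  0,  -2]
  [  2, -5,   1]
J_3(-3)

The characteristic polynomial is
  det(x·I − A) = x^3 + 9*x^2 + 27*x + 27 = (x + 3)^3

Eigenvalues and multiplicities (the geometric multiplicity of λ is n − rank(A − λI), which equals the number of Jordan blocks for λ):
  λ = -3: algebraic multiplicity = 3, geometric multiplicity = 1

Determining the block sizes for each eigenvalue:
  λ = -3: one block (gm = 1), so the single block has size am = 3 → block sizes [3]

Assembling the blocks gives a Jordan form
J =
  [-3,  1,  0]
  [ 0, -3,  1]
  [ 0,  0, -3]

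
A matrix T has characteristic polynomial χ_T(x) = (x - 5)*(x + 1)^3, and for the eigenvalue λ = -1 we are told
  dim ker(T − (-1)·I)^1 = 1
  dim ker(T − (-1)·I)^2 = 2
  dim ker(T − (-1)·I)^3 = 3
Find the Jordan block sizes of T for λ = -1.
Block sizes for λ = -1: [3]

From the dimensions of kernels of powers, the number of Jordan blocks of size at least j is d_j − d_{j−1} where d_j = dim ker(N^j) (with d_0 = 0). Computing the differences gives [1, 1, 1].
The number of blocks of size exactly k is (#blocks of size ≥ k) − (#blocks of size ≥ k + 1), so the partition is: 1 block(s) of size 3.
In nonincreasing order the block sizes are [3].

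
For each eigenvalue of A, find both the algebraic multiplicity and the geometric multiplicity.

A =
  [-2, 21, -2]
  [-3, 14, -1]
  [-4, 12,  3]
λ = 5: alg = 3, geom = 1

Step 1 — factor the characteristic polynomial to read off the algebraic multiplicities:
  χ_A(x) = (x - 5)^3

Step 2 — compute geometric multiplicities via the rank-nullity identity g(λ) = n − rank(A − λI):
  rank(A − (5)·I) = 2, so dim ker(A − (5)·I) = n − 2 = 1

Summary:
  λ = 5: algebraic multiplicity = 3, geometric multiplicity = 1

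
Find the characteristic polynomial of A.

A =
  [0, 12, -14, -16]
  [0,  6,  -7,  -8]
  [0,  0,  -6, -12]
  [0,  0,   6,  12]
x^4 - 12*x^3 + 36*x^2

Expanding det(x·I − A) (e.g. by cofactor expansion or by noting that A is similar to its Jordan form J, which has the same characteristic polynomial as A) gives
  χ_A(x) = x^4 - 12*x^3 + 36*x^2
which factors as x^2*(x - 6)^2. The eigenvalues (with algebraic multiplicities) are λ = 0 with multiplicity 2, λ = 6 with multiplicity 2.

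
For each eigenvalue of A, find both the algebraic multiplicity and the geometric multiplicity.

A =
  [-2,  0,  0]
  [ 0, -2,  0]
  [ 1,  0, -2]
λ = -2: alg = 3, geom = 2

Step 1 — factor the characteristic polynomial to read off the algebraic multiplicities:
  χ_A(x) = (x + 2)^3

Step 2 — compute geometric multiplicities via the rank-nullity identity g(λ) = n − rank(A − λI):
  rank(A − (-2)·I) = 1, so dim ker(A − (-2)·I) = n − 1 = 2

Summary:
  λ = -2: algebraic multiplicity = 3, geometric multiplicity = 2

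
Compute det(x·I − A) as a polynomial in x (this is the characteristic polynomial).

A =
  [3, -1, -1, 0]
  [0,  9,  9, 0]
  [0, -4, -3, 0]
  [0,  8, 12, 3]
x^4 - 12*x^3 + 54*x^2 - 108*x + 81

Expanding det(x·I − A) (e.g. by cofactor expansion or by noting that A is similar to its Jordan form J, which has the same characteristic polynomial as A) gives
  χ_A(x) = x^4 - 12*x^3 + 54*x^2 - 108*x + 81
which factors as (x - 3)^4. The eigenvalues (with algebraic multiplicities) are λ = 3 with multiplicity 4.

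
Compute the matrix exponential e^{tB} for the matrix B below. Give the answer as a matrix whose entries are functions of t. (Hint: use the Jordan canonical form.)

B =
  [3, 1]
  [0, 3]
e^{tB} =
  [exp(3*t), t*exp(3*t)]
  [0, exp(3*t)]

Strategy: write B = P · J · P⁻¹ where J is a Jordan canonical form, so e^{tB} = P · e^{tJ} · P⁻¹, and e^{tJ} can be computed block-by-block.

B has Jordan form
J =
  [3, 1]
  [0, 3]
(up to reordering of blocks).

Per-block formulas:
  For a 2×2 Jordan block J_2(3): exp(t · J_2(3)) = e^(3t)·(I + t·N), where N is the 2×2 nilpotent shift.

After assembling e^{tJ} and conjugating by P, we get:

e^{tB} =
  [exp(3*t), t*exp(3*t)]
  [0, exp(3*t)]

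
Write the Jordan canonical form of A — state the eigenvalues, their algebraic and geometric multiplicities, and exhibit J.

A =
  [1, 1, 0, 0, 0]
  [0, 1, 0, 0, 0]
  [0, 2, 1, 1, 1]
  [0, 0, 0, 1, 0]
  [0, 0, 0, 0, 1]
J_2(1) ⊕ J_2(1) ⊕ J_1(1)

The characteristic polynomial is
  det(x·I − A) = x^5 - 5*x^4 + 10*x^3 - 10*x^2 + 5*x - 1 = (x - 1)^5

Eigenvalues and multiplicities (the geometric multiplicity of λ is n − rank(A − λI), which equals the number of Jordan blocks for λ):
  λ = 1: algebraic multiplicity = 5, geometric multiplicity = 3

Determining the block sizes for each eigenvalue:
  λ = 1: with am = 5 and gm = 3, the partition is not yet determined (e.g. several partitions of 5 into 3 parts exist). Let N = A − (1)·I. Computing rank(N^1) = 2, rank(N^2) = 0; the number of blocks of size ≥ j is rank(N^{j−1}) − rank(N^j), giving [3, 2]. So we have 2 block(s) of size 2, 1 block(s) of size 1 → block sizes [2, 2, 1]

Assembling the blocks gives a Jordan form
J =
  [1, 1, 0, 0, 0]
  [0, 1, 0, 0, 0]
  [0, 0, 1, 1, 0]
  [0, 0, 0, 1, 0]
  [0, 0, 0, 0, 1]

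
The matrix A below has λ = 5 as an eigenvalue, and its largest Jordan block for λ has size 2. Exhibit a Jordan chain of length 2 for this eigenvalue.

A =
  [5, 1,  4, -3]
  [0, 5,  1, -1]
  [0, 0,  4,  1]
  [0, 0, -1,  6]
A Jordan chain for λ = 5 of length 2:
v_1 = (1, 0, 0, 0)ᵀ
v_2 = (0, 1, 0, 0)ᵀ

Let N = A − (5)·I. We want v_2 with N^2 v_2 = 0 but N^1 v_2 ≠ 0; then v_{j-1} := N · v_j for j = 2, …, 2.

Pick v_2 = (0, 1, 0, 0)ᵀ.
Then v_1 = N · v_2 = (1, 0, 0, 0)ᵀ.

Sanity check: (A − (5)·I) v_1 = (0, 0, 0, 0)ᵀ = 0. ✓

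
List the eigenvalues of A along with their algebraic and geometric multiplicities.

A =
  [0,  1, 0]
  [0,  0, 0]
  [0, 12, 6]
λ = 0: alg = 2, geom = 1; λ = 6: alg = 1, geom = 1

Step 1 — factor the characteristic polynomial to read off the algebraic multiplicities:
  χ_A(x) = x^2*(x - 6)

Step 2 — compute geometric multiplicities via the rank-nullity identity g(λ) = n − rank(A − λI):
  rank(A − (0)·I) = 2, so dim ker(A − (0)·I) = n − 2 = 1
  rank(A − (6)·I) = 2, so dim ker(A − (6)·I) = n − 2 = 1

Summary:
  λ = 0: algebraic multiplicity = 2, geometric multiplicity = 1
  λ = 6: algebraic multiplicity = 1, geometric multiplicity = 1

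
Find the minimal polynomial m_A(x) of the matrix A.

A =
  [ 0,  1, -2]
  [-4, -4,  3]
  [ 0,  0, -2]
x^3 + 6*x^2 + 12*x + 8

The characteristic polynomial is χ_A(x) = (x + 2)^3, so the eigenvalues are known. The minimal polynomial is
  m_A(x) = Π_λ (x − λ)^{k_λ}
where k_λ is the size of the *largest* Jordan block for λ (equivalently, the smallest k with (A − λI)^k v = 0 for every generalised eigenvector v of λ).

  λ = -2: largest Jordan block has size 3, contributing (x + 2)^3

So m_A(x) = (x + 2)^3 = x^3 + 6*x^2 + 12*x + 8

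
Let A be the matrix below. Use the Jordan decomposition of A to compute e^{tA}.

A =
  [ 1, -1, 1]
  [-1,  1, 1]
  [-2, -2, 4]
e^{tA} =
  [-t*exp(2*t) + exp(2*t), -t*exp(2*t), t*exp(2*t)]
  [-t*exp(2*t), -t*exp(2*t) + exp(2*t), t*exp(2*t)]
  [-2*t*exp(2*t), -2*t*exp(2*t), 2*t*exp(2*t) + exp(2*t)]

Strategy: write A = P · J · P⁻¹ where J is a Jordan canonical form, so e^{tA} = P · e^{tJ} · P⁻¹, and e^{tJ} can be computed block-by-block.

A has Jordan form
J =
  [2, 1, 0]
  [0, 2, 0]
  [0, 0, 2]
(up to reordering of blocks).

Per-block formulas:
  For a 1×1 block at λ = 2: exp(t · [2]) = [e^(2t)].
  For a 2×2 Jordan block J_2(2): exp(t · J_2(2)) = e^(2t)·(I + t·N), where N is the 2×2 nilpotent shift.

After assembling e^{tJ} and conjugating by P, we get:

e^{tA} =
  [-t*exp(2*t) + exp(2*t), -t*exp(2*t), t*exp(2*t)]
  [-t*exp(2*t), -t*exp(2*t) + exp(2*t), t*exp(2*t)]
  [-2*t*exp(2*t), -2*t*exp(2*t), 2*t*exp(2*t) + exp(2*t)]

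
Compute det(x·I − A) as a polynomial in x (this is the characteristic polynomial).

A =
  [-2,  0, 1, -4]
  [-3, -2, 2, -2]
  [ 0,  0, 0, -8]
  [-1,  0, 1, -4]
x^4 + 8*x^3 + 24*x^2 + 32*x + 16

Expanding det(x·I − A) (e.g. by cofactor expansion or by noting that A is similar to its Jordan form J, which has the same characteristic polynomial as A) gives
  χ_A(x) = x^4 + 8*x^3 + 24*x^2 + 32*x + 16
which factors as (x + 2)^4. The eigenvalues (with algebraic multiplicities) are λ = -2 with multiplicity 4.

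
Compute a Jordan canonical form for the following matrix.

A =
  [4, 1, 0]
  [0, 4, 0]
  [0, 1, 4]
J_2(4) ⊕ J_1(4)

The characteristic polynomial is
  det(x·I − A) = x^3 - 12*x^2 + 48*x - 64 = (x - 4)^3

Eigenvalues and multiplicities (the geometric multiplicity of λ is n − rank(A − λI), which equals the number of Jordan blocks for λ):
  λ = 4: algebraic multiplicity = 3, geometric multiplicity = 2

Determining the block sizes for each eigenvalue:
  λ = 4: 2 blocks summing to 3 forces exactly one block of size 2 and the rest size 1 → block sizes [2, 1]

Assembling the blocks gives a Jordan form
J =
  [4, 1, 0]
  [0, 4, 0]
  [0, 0, 4]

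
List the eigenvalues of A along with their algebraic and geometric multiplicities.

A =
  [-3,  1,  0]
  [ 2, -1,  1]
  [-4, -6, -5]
λ = -3: alg = 3, geom = 1

Step 1 — factor the characteristic polynomial to read off the algebraic multiplicities:
  χ_A(x) = (x + 3)^3

Step 2 — compute geometric multiplicities via the rank-nullity identity g(λ) = n − rank(A − λI):
  rank(A − (-3)·I) = 2, so dim ker(A − (-3)·I) = n − 2 = 1

Summary:
  λ = -3: algebraic multiplicity = 3, geometric multiplicity = 1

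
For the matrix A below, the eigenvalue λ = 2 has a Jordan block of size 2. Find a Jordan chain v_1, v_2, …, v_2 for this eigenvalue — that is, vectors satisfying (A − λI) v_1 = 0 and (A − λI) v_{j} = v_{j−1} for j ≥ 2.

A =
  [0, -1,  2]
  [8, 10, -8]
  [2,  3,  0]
A Jordan chain for λ = 2 of length 2:
v_1 = (-1, 0, -1)ᵀ
v_2 = (1, -1, 0)ᵀ

Let N = A − (2)·I. We want v_2 with N^2 v_2 = 0 but N^1 v_2 ≠ 0; then v_{j-1} := N · v_j for j = 2, …, 2.

Pick v_2 = (1, -1, 0)ᵀ.
Then v_1 = N · v_2 = (-1, 0, -1)ᵀ.

Sanity check: (A − (2)·I) v_1 = (0, 0, 0)ᵀ = 0. ✓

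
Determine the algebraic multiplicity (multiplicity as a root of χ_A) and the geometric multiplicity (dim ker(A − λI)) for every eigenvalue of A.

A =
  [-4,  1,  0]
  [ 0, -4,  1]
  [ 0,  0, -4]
λ = -4: alg = 3, geom = 1

Step 1 — factor the characteristic polynomial to read off the algebraic multiplicities:
  χ_A(x) = (x + 4)^3

Step 2 — compute geometric multiplicities via the rank-nullity identity g(λ) = n − rank(A − λI):
  rank(A − (-4)·I) = 2, so dim ker(A − (-4)·I) = n − 2 = 1

Summary:
  λ = -4: algebraic multiplicity = 3, geometric multiplicity = 1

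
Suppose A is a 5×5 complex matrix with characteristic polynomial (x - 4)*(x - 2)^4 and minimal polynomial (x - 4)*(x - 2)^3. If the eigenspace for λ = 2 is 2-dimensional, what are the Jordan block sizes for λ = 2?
Block sizes for λ = 2: [3, 1]

Step 1 — from the characteristic polynomial, algebraic multiplicity of λ = 2 is 4. From dim ker(A − (2)·I) = 2, there are exactly 2 Jordan blocks for λ = 2.
Step 2 — from the minimal polynomial, the factor (x − 2)^3 tells us the largest block for λ = 2 has size 3.
Step 3 — with total size 4, 2 blocks, and largest block 3, the block sizes (in nonincreasing order) are [3, 1].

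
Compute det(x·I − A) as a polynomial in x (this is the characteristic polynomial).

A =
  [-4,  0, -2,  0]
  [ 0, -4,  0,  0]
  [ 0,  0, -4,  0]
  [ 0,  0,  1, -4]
x^4 + 16*x^3 + 96*x^2 + 256*x + 256

Expanding det(x·I − A) (e.g. by cofactor expansion or by noting that A is similar to its Jordan form J, which has the same characteristic polynomial as A) gives
  χ_A(x) = x^4 + 16*x^3 + 96*x^2 + 256*x + 256
which factors as (x + 4)^4. The eigenvalues (with algebraic multiplicities) are λ = -4 with multiplicity 4.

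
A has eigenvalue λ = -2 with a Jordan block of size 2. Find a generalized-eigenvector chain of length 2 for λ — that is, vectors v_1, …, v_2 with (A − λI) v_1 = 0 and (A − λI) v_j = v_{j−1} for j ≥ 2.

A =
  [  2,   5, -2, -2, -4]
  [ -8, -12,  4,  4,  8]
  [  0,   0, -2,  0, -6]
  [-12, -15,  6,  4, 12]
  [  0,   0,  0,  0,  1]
A Jordan chain for λ = -2 of length 2:
v_1 = (4, -8, 0, -12, 0)ᵀ
v_2 = (1, 0, 0, 0, 0)ᵀ

Let N = A − (-2)·I. We want v_2 with N^2 v_2 = 0 but N^1 v_2 ≠ 0; then v_{j-1} := N · v_j for j = 2, …, 2.

Pick v_2 = (1, 0, 0, 0, 0)ᵀ.
Then v_1 = N · v_2 = (4, -8, 0, -12, 0)ᵀ.

Sanity check: (A − (-2)·I) v_1 = (0, 0, 0, 0, 0)ᵀ = 0. ✓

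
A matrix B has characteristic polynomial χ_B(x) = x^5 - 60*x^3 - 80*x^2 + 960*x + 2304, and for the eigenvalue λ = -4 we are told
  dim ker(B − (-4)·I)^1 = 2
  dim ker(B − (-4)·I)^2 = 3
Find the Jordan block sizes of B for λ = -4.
Block sizes for λ = -4: [2, 1]

From the dimensions of kernels of powers, the number of Jordan blocks of size at least j is d_j − d_{j−1} where d_j = dim ker(N^j) (with d_0 = 0). Computing the differences gives [2, 1].
The number of blocks of size exactly k is (#blocks of size ≥ k) − (#blocks of size ≥ k + 1), so the partition is: 1 block(s) of size 1, 1 block(s) of size 2.
In nonincreasing order the block sizes are [2, 1].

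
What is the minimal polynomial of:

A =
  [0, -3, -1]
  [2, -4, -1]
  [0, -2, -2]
x^3 + 6*x^2 + 12*x + 8

The characteristic polynomial is χ_A(x) = (x + 2)^3, so the eigenvalues are known. The minimal polynomial is
  m_A(x) = Π_λ (x − λ)^{k_λ}
where k_λ is the size of the *largest* Jordan block for λ (equivalently, the smallest k with (A − λI)^k v = 0 for every generalised eigenvector v of λ).

  λ = -2: largest Jordan block has size 3, contributing (x + 2)^3

So m_A(x) = (x + 2)^3 = x^3 + 6*x^2 + 12*x + 8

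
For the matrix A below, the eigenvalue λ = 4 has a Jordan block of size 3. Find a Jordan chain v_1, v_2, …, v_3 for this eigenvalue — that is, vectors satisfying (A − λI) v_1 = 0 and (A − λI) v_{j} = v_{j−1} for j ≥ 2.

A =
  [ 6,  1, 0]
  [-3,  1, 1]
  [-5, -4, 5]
A Jordan chain for λ = 4 of length 3:
v_1 = (1, -2, -3)ᵀ
v_2 = (2, -3, -5)ᵀ
v_3 = (1, 0, 0)ᵀ

Let N = A − (4)·I. We want v_3 with N^3 v_3 = 0 but N^2 v_3 ≠ 0; then v_{j-1} := N · v_j for j = 3, …, 2.

Pick v_3 = (1, 0, 0)ᵀ.
Then v_2 = N · v_3 = (2, -3, -5)ᵀ.
Then v_1 = N · v_2 = (1, -2, -3)ᵀ.

Sanity check: (A − (4)·I) v_1 = (0, 0, 0)ᵀ = 0. ✓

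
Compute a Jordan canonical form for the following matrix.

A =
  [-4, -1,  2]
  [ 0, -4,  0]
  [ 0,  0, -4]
J_2(-4) ⊕ J_1(-4)

The characteristic polynomial is
  det(x·I − A) = x^3 + 12*x^2 + 48*x + 64 = (x + 4)^3

Eigenvalues and multiplicities (the geometric multiplicity of λ is n − rank(A − λI), which equals the number of Jordan blocks for λ):
  λ = -4: algebraic multiplicity = 3, geometric multiplicity = 2

Determining the block sizes for each eigenvalue:
  λ = -4: 2 blocks summing to 3 forces exactly one block of size 2 and the rest size 1 → block sizes [2, 1]

Assembling the blocks gives a Jordan form
J =
  [-4,  1,  0]
  [ 0, -4,  0]
  [ 0,  0, -4]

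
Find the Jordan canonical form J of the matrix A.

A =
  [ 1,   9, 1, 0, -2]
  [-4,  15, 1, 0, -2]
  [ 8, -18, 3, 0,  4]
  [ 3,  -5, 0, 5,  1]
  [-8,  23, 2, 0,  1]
J_3(5) ⊕ J_2(5)

The characteristic polynomial is
  det(x·I − A) = x^5 - 25*x^4 + 250*x^3 - 1250*x^2 + 3125*x - 3125 = (x - 5)^5

Eigenvalues and multiplicities (the geometric multiplicity of λ is n − rank(A − λI), which equals the number of Jordan blocks for λ):
  λ = 5: algebraic multiplicity = 5, geometric multiplicity = 2

Determining the block sizes for each eigenvalue:
  λ = 5: with am = 5 and gm = 2, the partition is not yet determined (e.g. several partitions of 5 into 2 parts exist). Let N = A − (5)·I. Computing rank(N^1) = 3, rank(N^2) = 1, rank(N^3) = 0; the number of blocks of size ≥ j is rank(N^{j−1}) − rank(N^j), giving [2, 2, 1]. So we have 1 block(s) of size 3, 1 block(s) of size 2 → block sizes [3, 2]

Assembling the blocks gives a Jordan form
J =
  [5, 1, 0, 0, 0]
  [0, 5, 1, 0, 0]
  [0, 0, 5, 0, 0]
  [0, 0, 0, 5, 1]
  [0, 0, 0, 0, 5]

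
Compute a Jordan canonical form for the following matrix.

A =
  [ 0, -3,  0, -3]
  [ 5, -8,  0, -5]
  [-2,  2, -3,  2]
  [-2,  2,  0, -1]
J_2(-3) ⊕ J_1(-3) ⊕ J_1(-3)

The characteristic polynomial is
  det(x·I − A) = x^4 + 12*x^3 + 54*x^2 + 108*x + 81 = (x + 3)^4

Eigenvalues and multiplicities (the geometric multiplicity of λ is n − rank(A − λI), which equals the number of Jordan blocks for λ):
  λ = -3: algebraic multiplicity = 4, geometric multiplicity = 3

Determining the block sizes for each eigenvalue:
  λ = -3: 3 blocks summing to 4 forces exactly one block of size 2 and the rest size 1 → block sizes [2, 1, 1]

Assembling the blocks gives a Jordan form
J =
  [-3,  1,  0,  0]
  [ 0, -3,  0,  0]
  [ 0,  0, -3,  0]
  [ 0,  0,  0, -3]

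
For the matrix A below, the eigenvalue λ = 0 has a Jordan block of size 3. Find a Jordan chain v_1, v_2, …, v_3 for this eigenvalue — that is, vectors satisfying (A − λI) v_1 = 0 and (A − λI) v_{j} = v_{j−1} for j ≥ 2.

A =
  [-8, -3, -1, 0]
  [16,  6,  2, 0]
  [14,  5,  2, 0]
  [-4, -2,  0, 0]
A Jordan chain for λ = 0 of length 3:
v_1 = (2, -4, -4, 0)ᵀ
v_2 = (-8, 16, 14, -4)ᵀ
v_3 = (1, 0, 0, 0)ᵀ

Let N = A − (0)·I. We want v_3 with N^3 v_3 = 0 but N^2 v_3 ≠ 0; then v_{j-1} := N · v_j for j = 3, …, 2.

Pick v_3 = (1, 0, 0, 0)ᵀ.
Then v_2 = N · v_3 = (-8, 16, 14, -4)ᵀ.
Then v_1 = N · v_2 = (2, -4, -4, 0)ᵀ.

Sanity check: (A − (0)·I) v_1 = (0, 0, 0, 0)ᵀ = 0. ✓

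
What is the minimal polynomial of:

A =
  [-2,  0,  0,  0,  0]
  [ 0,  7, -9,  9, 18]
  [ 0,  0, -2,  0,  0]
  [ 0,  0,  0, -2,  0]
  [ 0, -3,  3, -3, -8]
x^2 + x - 2

The characteristic polynomial is χ_A(x) = (x - 1)*(x + 2)^4, so the eigenvalues are known. The minimal polynomial is
  m_A(x) = Π_λ (x − λ)^{k_λ}
where k_λ is the size of the *largest* Jordan block for λ (equivalently, the smallest k with (A − λI)^k v = 0 for every generalised eigenvector v of λ).

  λ = -2: largest Jordan block has size 1, contributing (x + 2)
  λ = 1: largest Jordan block has size 1, contributing (x − 1)

So m_A(x) = (x - 1)*(x + 2) = x^2 + x - 2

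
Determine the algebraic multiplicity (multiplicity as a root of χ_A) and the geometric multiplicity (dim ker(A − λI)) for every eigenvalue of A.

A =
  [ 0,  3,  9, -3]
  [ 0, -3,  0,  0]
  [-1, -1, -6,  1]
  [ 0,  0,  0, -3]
λ = -3: alg = 4, geom = 3

Step 1 — factor the characteristic polynomial to read off the algebraic multiplicities:
  χ_A(x) = (x + 3)^4

Step 2 — compute geometric multiplicities via the rank-nullity identity g(λ) = n − rank(A − λI):
  rank(A − (-3)·I) = 1, so dim ker(A − (-3)·I) = n − 1 = 3

Summary:
  λ = -3: algebraic multiplicity = 4, geometric multiplicity = 3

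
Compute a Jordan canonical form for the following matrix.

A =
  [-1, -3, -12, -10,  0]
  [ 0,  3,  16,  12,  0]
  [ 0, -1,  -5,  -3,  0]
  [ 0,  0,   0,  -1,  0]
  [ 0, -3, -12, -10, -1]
J_2(-1) ⊕ J_2(-1) ⊕ J_1(-1)

The characteristic polynomial is
  det(x·I − A) = x^5 + 5*x^4 + 10*x^3 + 10*x^2 + 5*x + 1 = (x + 1)^5

Eigenvalues and multiplicities (the geometric multiplicity of λ is n − rank(A − λI), which equals the number of Jordan blocks for λ):
  λ = -1: algebraic multiplicity = 5, geometric multiplicity = 3

Determining the block sizes for each eigenvalue:
  λ = -1: with am = 5 and gm = 3, the partition is not yet determined (e.g. several partitions of 5 into 3 parts exist). Let N = A − (-1)·I. Computing rank(N^1) = 2, rank(N^2) = 0; the number of blocks of size ≥ j is rank(N^{j−1}) − rank(N^j), giving [3, 2]. So we have 2 block(s) of size 2, 1 block(s) of size 1 → block sizes [2, 2, 1]

Assembling the blocks gives a Jordan form
J =
  [-1,  1,  0,  0,  0]
  [ 0, -1,  0,  0,  0]
  [ 0,  0, -1,  1,  0]
  [ 0,  0,  0, -1,  0]
  [ 0,  0,  0,  0, -1]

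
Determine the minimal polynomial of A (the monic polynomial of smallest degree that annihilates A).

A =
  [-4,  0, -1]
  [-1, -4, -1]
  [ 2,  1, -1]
x^3 + 9*x^2 + 27*x + 27

The characteristic polynomial is χ_A(x) = (x + 3)^3, so the eigenvalues are known. The minimal polynomial is
  m_A(x) = Π_λ (x − λ)^{k_λ}
where k_λ is the size of the *largest* Jordan block for λ (equivalently, the smallest k with (A − λI)^k v = 0 for every generalised eigenvector v of λ).

  λ = -3: largest Jordan block has size 3, contributing (x + 3)^3

So m_A(x) = (x + 3)^3 = x^3 + 9*x^2 + 27*x + 27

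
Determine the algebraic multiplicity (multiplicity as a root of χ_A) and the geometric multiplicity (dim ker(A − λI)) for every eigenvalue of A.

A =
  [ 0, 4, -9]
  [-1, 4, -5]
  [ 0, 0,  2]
λ = 2: alg = 3, geom = 1

Step 1 — factor the characteristic polynomial to read off the algebraic multiplicities:
  χ_A(x) = (x - 2)^3

Step 2 — compute geometric multiplicities via the rank-nullity identity g(λ) = n − rank(A − λI):
  rank(A − (2)·I) = 2, so dim ker(A − (2)·I) = n − 2 = 1

Summary:
  λ = 2: algebraic multiplicity = 3, geometric multiplicity = 1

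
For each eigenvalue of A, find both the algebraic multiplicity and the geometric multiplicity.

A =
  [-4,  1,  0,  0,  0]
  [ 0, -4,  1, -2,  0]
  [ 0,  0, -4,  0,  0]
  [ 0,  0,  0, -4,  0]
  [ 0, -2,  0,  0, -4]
λ = -4: alg = 5, geom = 3

Step 1 — factor the characteristic polynomial to read off the algebraic multiplicities:
  χ_A(x) = (x + 4)^5

Step 2 — compute geometric multiplicities via the rank-nullity identity g(λ) = n − rank(A − λI):
  rank(A − (-4)·I) = 2, so dim ker(A − (-4)·I) = n − 2 = 3

Summary:
  λ = -4: algebraic multiplicity = 5, geometric multiplicity = 3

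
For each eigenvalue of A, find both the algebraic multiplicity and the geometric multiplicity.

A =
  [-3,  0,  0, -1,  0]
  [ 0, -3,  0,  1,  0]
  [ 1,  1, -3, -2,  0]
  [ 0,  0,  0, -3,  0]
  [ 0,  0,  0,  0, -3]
λ = -3: alg = 5, geom = 3

Step 1 — factor the characteristic polynomial to read off the algebraic multiplicities:
  χ_A(x) = (x + 3)^5

Step 2 — compute geometric multiplicities via the rank-nullity identity g(λ) = n − rank(A − λI):
  rank(A − (-3)·I) = 2, so dim ker(A − (-3)·I) = n − 2 = 3

Summary:
  λ = -3: algebraic multiplicity = 5, geometric multiplicity = 3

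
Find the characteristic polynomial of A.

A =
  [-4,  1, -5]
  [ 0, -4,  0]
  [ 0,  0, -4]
x^3 + 12*x^2 + 48*x + 64

Expanding det(x·I − A) (e.g. by cofactor expansion or by noting that A is similar to its Jordan form J, which has the same characteristic polynomial as A) gives
  χ_A(x) = x^3 + 12*x^2 + 48*x + 64
which factors as (x + 4)^3. The eigenvalues (with algebraic multiplicities) are λ = -4 with multiplicity 3.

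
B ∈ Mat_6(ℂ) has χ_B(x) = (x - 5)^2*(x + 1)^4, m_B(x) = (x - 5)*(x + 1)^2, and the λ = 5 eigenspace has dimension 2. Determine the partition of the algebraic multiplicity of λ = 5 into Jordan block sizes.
Block sizes for λ = 5: [1, 1]

Step 1 — from the characteristic polynomial, algebraic multiplicity of λ = 5 is 2. From dim ker(B − (5)·I) = 2, there are exactly 2 Jordan blocks for λ = 5.
Step 2 — from the minimal polynomial, the factor (x − 5) tells us the largest block for λ = 5 has size 1.
Step 3 — with total size 2, 2 blocks, and largest block 1, the block sizes (in nonincreasing order) are [1, 1].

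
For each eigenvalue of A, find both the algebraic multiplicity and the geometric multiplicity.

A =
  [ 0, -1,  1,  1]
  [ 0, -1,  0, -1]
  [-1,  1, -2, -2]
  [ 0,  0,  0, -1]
λ = -1: alg = 4, geom = 2

Step 1 — factor the characteristic polynomial to read off the algebraic multiplicities:
  χ_A(x) = (x + 1)^4

Step 2 — compute geometric multiplicities via the rank-nullity identity g(λ) = n − rank(A − λI):
  rank(A − (-1)·I) = 2, so dim ker(A − (-1)·I) = n − 2 = 2

Summary:
  λ = -1: algebraic multiplicity = 4, geometric multiplicity = 2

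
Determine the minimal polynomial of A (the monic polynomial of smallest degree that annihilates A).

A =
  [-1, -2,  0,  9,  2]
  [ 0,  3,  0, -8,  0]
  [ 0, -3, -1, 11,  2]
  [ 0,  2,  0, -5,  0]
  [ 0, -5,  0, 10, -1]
x^2 + 2*x + 1

The characteristic polynomial is χ_A(x) = (x + 1)^5, so the eigenvalues are known. The minimal polynomial is
  m_A(x) = Π_λ (x − λ)^{k_λ}
where k_λ is the size of the *largest* Jordan block for λ (equivalently, the smallest k with (A − λI)^k v = 0 for every generalised eigenvector v of λ).

  λ = -1: largest Jordan block has size 2, contributing (x + 1)^2

So m_A(x) = (x + 1)^2 = x^2 + 2*x + 1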